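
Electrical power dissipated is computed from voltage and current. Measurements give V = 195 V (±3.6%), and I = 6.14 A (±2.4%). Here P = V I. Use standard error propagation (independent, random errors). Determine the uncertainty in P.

For a monomial P ∝ V, I, fractional errors add in quadrature:
  (1·δV/V)² = (1×0.0360)² = 0.00130;  (1·δI/I)² = (1×0.0240)² = 0.000576
δP/P = √(0.00187) = 0.0433
P = 1200 W, so δP = 0.0433 × 1200 = 51.8 W.

51.8 W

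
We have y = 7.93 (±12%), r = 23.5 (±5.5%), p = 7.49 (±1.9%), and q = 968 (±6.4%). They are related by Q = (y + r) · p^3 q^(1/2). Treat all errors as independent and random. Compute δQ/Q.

0.0830

Let u = y + r = 31.4. δu = √(δy² + δr²) = √(0.906 + 1.67) = 1.61, so δu/u = 0.0511.
Q is then a monomial in u, p, q:
δQ/Q = √((δu/u)² + (3·δp/p)² + (½·δq/q)²) = √(0.00261 + 0.00325 + 0.00102) = 0.0830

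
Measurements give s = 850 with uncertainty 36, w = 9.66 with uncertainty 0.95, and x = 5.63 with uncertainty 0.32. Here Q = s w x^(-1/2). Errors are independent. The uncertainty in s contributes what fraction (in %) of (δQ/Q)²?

(δQ/Q)² = (1·δs/s)² + (1·δw/w)² + (−½·δx/x)²
  s term: (1×0.0424)² = 0.00179
  w term: (1×0.0983)² = 0.00967
  x term: (-0.5×0.0568)² = 0.000808
Total = 0.0123. Share from s = 0.00179/0.0123 = 0.146.

14.6%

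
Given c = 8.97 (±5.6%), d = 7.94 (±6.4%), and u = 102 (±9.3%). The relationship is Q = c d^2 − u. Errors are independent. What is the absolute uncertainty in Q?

79.6

Let p = c·d^2 = 566. δp/p = √((1·δc/c)² + (2·δd/d)²) = √(0.00314 + 0.0164) = 0.140, so δp = 79.0.
Q = p − u: δQ = √(δp² + δu²) = √(6240 + 90.0) = 79.6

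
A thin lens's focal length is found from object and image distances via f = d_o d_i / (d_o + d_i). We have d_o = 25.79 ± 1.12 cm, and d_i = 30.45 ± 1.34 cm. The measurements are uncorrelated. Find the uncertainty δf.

∂f/∂d_o = (d_i/(d_o+d_i))² = 0.293;  ∂f/∂d_i = (d_o/(d_o+d_i))² = 0.210
δf = √((∂f/∂d_o · δd_o)² + (∂f/∂d_i · δd_i)²) = √(0.108 + 0.0794) = 0.433 cm

0.433 cm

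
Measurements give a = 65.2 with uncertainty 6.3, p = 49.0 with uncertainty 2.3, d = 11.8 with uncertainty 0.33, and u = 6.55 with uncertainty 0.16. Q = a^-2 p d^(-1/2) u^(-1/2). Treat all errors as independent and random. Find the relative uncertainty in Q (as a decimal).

Relative error in a monomial: (δQ/Q)² = Σ (nᵢ · δxᵢ/xᵢ)².
  (-2·δa/a)² = (-2×0.0966)² = 0.0373;  (1·δp/p)² = (1×0.0469)² = 0.00220;  (−½·δd/d)² = (-0.5×0.0280)² = 0.000196;  (−½·δu/u)² = (-0.5×0.0244)² = 0.000149
δQ/Q = √(0.0399) = 0.200

0.200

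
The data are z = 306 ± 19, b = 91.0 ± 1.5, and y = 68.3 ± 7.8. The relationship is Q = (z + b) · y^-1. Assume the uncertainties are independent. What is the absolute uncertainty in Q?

Let u = z + b = 397. δu = √(δz² + δb²) = √(361 + 2.25) = 19.1, so δu/u = 0.0480.
Q is then a monomial in u, y:
δQ/Q = √((δu/u)² + (-1·δy/y)²) = √(0.00230 + 0.0130) = 0.124
Q = 5.81, so δQ = 0.124 × 5.81 = 0.720.

0.720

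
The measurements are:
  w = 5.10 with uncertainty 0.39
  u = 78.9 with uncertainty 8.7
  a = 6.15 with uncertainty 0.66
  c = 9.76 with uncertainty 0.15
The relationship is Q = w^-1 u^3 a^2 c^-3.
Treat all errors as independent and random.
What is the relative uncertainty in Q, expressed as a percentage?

40.4%

Since Q is a product/quotient, work with relative uncertainties:
  (-1·δw/w)² = (-1×0.0765)² = 0.00585;  (3·δu/u)² = (3×0.110)² = 0.109;  (2·δa/a)² = (2×0.107)² = 0.0461;  (-3·δc/c)² = (-3×0.0154)² = 0.00213
δQ/Q = √(0.163) = 0.404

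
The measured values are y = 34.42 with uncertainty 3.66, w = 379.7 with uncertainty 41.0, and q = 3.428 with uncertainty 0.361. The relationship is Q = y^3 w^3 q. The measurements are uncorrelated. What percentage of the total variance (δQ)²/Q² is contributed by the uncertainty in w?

(δQ/Q)² = (3·δy/y)² + (3·δw/w)² + (1·δq/q)²
  y term: (3×0.106)² = 0.102
  w term: (3×0.108)² = 0.105
  q term: (1×0.105)² = 0.0111
Total = 0.218. Share from w = 0.105/0.218 = 0.482.

48.2%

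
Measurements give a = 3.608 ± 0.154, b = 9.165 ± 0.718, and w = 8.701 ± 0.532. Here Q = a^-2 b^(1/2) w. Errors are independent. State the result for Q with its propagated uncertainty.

Since Q is a product/quotient, work with relative uncertainties:
  (-2·δa/a)² = (-2×0.0427)² = 0.00729;  (½·δb/b)² = (0.5×0.0783)² = 0.00153;  (1·δw/w)² = (1×0.0611)² = 0.00374
δQ/Q = √(0.0126) = 0.112
Q = 2.023, so δQ = 0.112 × 2.023 = 0.227.

2.023 ± 0.227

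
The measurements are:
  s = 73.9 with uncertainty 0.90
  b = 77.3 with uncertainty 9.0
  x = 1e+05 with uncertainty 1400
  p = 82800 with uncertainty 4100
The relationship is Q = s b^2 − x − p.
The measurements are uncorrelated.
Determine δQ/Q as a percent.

39.8%

Let w = s·b^2 = 4.42e+05. δw/w = √((1·δs/s)² + (2·δb/b)²) = √(0.000148 + 0.0542) = 0.233, so δw = 1.03e+05.
Q = w − x − p: δQ = √(δw² + δx² + δp²) = √(1.06e+10 + 1.96e+06 + 1.68e+07) = 1.03e+05
Q = 2.59e+05, so δQ/Q = 1.03e+05/2.59e+05 = 0.398.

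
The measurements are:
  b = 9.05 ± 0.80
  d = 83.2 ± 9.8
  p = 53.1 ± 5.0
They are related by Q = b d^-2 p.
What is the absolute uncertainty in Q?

Each factor contributes (exponent × relative error)² to (δQ/Q)²:
  (1·δb/b)² = (1×0.0884)² = 0.00781;  (-2·δd/d)² = (-2×0.118)² = 0.0555;  (1·δp/p)² = (1×0.0942)² = 0.00887
δQ/Q = √(0.0722) = 0.269
Q = 0.0694, so δQ = 0.269 × 0.0694 = 0.0187.

0.0187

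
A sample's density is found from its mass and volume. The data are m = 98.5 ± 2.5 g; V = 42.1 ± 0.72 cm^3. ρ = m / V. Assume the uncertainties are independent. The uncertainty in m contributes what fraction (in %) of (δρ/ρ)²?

(δρ/ρ)² = (1·δm/m)² + (-1·δV/V)²
  m term: (1×0.0254)² = 0.000644
  V term: (-1×0.0171)² = 0.000292
Total = 0.000937. Share from m = 0.000644/0.000937 = 0.688.

68.8%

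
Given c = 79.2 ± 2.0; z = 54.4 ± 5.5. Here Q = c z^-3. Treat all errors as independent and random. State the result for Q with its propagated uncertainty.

For a monomial Q ∝ c, z^-3, fractional errors add in quadrature:
  (1·δc/c)² = (1×0.0253)² = 0.000638;  (-3·δz/z)² = (-3×0.101)² = 0.0920
δQ/Q = √(0.0926) = 0.304
Q = 0.000492, so δQ = 0.304 × 0.000492 = 0.000150.

0.000492 ± 0.000150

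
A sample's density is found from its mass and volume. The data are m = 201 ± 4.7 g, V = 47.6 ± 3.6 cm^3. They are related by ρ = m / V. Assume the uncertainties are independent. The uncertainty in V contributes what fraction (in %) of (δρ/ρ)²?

(δρ/ρ)² = (1·δm/m)² + (-1·δV/V)²
  m term: (1×0.0234)² = 0.000547
  V term: (-1×0.0756)² = 0.00572
Total = 0.00627. Share from V = 0.00572/0.00627 = 0.913.

91.3%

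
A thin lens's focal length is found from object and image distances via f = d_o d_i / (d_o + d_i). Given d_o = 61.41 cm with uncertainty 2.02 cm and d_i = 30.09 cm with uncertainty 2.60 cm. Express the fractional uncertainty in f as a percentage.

5.90%

∂f/∂d_o = (d_i/(d_o+d_i))² = 0.108;  ∂f/∂d_i = (d_o/(d_o+d_i))² = 0.450
δf = √((∂f/∂d_o · δd_o)² + (∂f/∂d_i · δd_i)²) = √(0.0477 + 1.37) = 1.19 cm
f = 20.19 cm, so δf/f = 1.19/20.19 = 0.0590.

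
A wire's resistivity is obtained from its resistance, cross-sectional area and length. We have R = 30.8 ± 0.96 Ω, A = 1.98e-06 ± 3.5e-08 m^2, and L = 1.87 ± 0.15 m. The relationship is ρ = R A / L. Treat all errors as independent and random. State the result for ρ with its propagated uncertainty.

Each factor contributes (exponent × relative error)² to (δρ/ρ)²:
  (1·δR/R)² = (1×0.0312)² = 0.000971;  (1·δA/A)² = (1×0.0177)² = 0.000312;  (-1·δL/L)² = (-1×0.0802)² = 0.00643
δρ/ρ = √(0.00772) = 0.0879
ρ = 3.26e-05 Ω·m, so δρ = 0.0879 × 3.26e-05 = 2.87e-06 Ω·m.

(3.26 ± 0.287) × 10^-5 Ω·m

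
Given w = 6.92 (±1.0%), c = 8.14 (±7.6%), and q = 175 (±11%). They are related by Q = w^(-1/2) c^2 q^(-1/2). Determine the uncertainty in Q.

0.308

Q is a product of powers, so relative uncertainties combine in quadrature:
  (−½·δw/w)² = (-0.5×0.0100)² = 2.5e-05;  (2·δc/c)² = (2×0.0760)² = 0.0231;  (−½·δq/q)² = (-0.5×0.110)² = 0.00302
δQ/Q = √(0.0262) = 0.162
Q = 1.90, so δQ = 0.162 × 1.90 = 0.308.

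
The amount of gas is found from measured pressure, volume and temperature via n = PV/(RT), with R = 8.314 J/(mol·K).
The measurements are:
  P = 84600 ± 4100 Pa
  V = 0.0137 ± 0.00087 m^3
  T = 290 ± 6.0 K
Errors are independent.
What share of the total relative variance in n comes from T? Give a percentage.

(δn/n)² = (1·δP/P)² + (1·δV/V)² + (-1·δT/T)²
  P term: (1×0.0485)² = 0.00235
  V term: (1×0.0635)² = 0.00403
  T term: (-1×0.0207)² = 0.000428
Total = 0.00681. Share from T = 0.000428/0.00681 = 0.0629.

6.29%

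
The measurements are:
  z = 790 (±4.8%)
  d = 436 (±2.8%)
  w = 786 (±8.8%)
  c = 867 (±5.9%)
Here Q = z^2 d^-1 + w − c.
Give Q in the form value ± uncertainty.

1350 ± 167

Let p = z^2·d^-1 = 1430. δp/p = √((2·δz/z)² + (-1·δd/d)²) = √(0.00922 + 0.000784) = 0.100, so δp = 143.
Q = p + w − c: δQ = √(δp² + δw² + δc²) = √(20500 + 4780 + 2620) = 167
Q = 1350.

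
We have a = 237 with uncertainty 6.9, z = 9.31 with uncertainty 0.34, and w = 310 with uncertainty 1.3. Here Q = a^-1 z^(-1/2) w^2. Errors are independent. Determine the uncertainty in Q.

Relative error in a monomial: (δQ/Q)² = Σ (nᵢ · δxᵢ/xᵢ)².
  (-1·δa/a)² = (-1×0.0291)² = 0.000848;  (−½·δz/z)² = (-0.5×0.0365)² = 0.000333;  (2·δw/w)² = (2×0.00419)² = 7.03e-05
δQ/Q = √(0.00125) = 0.0354
Q = 133, so δQ = 0.0354 × 133 = 4.70.

4.70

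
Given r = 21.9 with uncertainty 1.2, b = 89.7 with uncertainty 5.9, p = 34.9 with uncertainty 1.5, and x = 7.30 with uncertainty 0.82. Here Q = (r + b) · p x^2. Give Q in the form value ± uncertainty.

Let u = r + b = 112. δu = √(δr² + δb²) = √(1.44 + 34.8) = 6.02, so δu/u = 0.0539.
Q is then a monomial in u, p, x:
δQ/Q = √((δu/u)² + (1·δp/p)² + (2·δx/x)²) = √(0.00291 + 0.00185 + 0.0505) = 0.235
Q = 2.08e+05, so δQ = 0.235 × 2.08e+05 = 48800.

(2.08 ± 0.488) × 10^5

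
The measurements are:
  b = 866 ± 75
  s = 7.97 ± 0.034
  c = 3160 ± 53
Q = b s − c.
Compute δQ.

601

Let p = b·s = 6900. δp/p = √((1·δb/b)² + (1·δs/s)²) = √(0.00750 + 1.82e-05) = 0.0867, so δp = 598.
Q = p − c: δQ = √(δp² + δc²) = √(3.58e+05 + 2810) = 601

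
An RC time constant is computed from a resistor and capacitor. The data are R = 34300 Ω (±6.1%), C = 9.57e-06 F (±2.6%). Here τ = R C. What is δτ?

Each factor contributes (exponent × relative error)² to (δτ/τ)²:
  (1·δR/R)² = (1×0.0610)² = 0.00372;  (1·δC/C)² = (1×0.0260)² = 0.000676
δτ/τ = √(0.00440) = 0.0663
τ = 0.328 s, so δτ = 0.0663 × 0.328 = 0.0218 s.

0.0218 s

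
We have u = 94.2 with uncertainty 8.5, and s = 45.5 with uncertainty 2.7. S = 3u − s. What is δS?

25.6

Each term contributes (cᵢ δxᵢ)² to (δS)²:
  (3·δu)² = 650;  (δs)² = 7.29
δS = √(658) = 25.6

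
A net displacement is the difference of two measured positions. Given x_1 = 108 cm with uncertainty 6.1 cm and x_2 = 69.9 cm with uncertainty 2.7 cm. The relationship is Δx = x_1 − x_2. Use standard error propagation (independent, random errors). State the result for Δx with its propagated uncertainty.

38.1 ± 6.67 cm

Δx is a linear combination, so absolute uncertainties add in quadrature:
  (δx_1)² = 37.2;  (δx_2)² = 7.29
δΔx = √(44.5) = 6.67 cm
Δx = 38.1 cm.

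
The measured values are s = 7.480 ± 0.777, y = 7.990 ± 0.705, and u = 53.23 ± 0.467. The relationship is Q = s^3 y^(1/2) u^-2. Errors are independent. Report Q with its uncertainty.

0.4175 ± 0.132

Q is a product of powers, so relative uncertainties combine in quadrature:
  (3·δs/s)² = (3×0.104)² = 0.0971;  (½·δy/y)² = (0.5×0.0882)² = 0.00195;  (-2·δu/u)² = (-2×0.00877)² = 0.000308
δQ/Q = √(0.0994) = 0.315
Q = 0.4175, so δQ = 0.315 × 0.4175 = 0.132.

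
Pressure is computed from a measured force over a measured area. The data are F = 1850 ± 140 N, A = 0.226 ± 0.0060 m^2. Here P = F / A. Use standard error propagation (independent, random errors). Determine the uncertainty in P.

Relative error in a monomial: (δP/P)² = Σ (nᵢ · δxᵢ/xᵢ)².
  (1·δF/F)² = (1×0.0757)² = 0.00573;  (-1·δA/A)² = (-1×0.0265)² = 0.000705
δP/P = √(0.00643) = 0.0802
P = 8190 Pa, so δP = 0.0802 × 8190 = 656 Pa.

656 Pa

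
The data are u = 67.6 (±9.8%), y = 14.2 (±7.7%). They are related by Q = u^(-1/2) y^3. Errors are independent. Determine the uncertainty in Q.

Relative error in a monomial: (δQ/Q)² = Σ (nᵢ · δxᵢ/xᵢ)².
  (−½·δu/u)² = (-0.5×0.0980)² = 0.00240;  (3·δy/y)² = (3×0.0770)² = 0.0534
δQ/Q = √(0.0558) = 0.236
Q = 348, so δQ = 0.236 × 348 = 82.2.

82.2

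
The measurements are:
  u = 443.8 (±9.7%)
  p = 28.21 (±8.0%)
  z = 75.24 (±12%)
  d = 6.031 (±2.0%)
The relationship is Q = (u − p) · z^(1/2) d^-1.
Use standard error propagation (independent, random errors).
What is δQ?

Let w = u − p = 415.6. δw = √(δu² + δp²) = √(1850 + 5.09) = 43.1, so δw/w = 0.104.
Q is then a monomial in w, z, d:
δQ/Q = √((δw/w)² + (½·δz/z)² + (-1·δd/d)²) = √(0.0108 + 0.00360 + 0.000400) = 0.121
Q = 597.7, so δQ = 0.121 × 597.7 = 72.6.

72.6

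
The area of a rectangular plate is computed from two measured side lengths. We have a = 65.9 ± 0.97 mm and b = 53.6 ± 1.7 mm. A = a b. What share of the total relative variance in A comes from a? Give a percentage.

(δA/A)² = (1·δa/a)² + (1·δb/b)²
  a term: (1×0.0147)² = 0.000217
  b term: (1×0.0317)² = 0.00101
Total = 0.00122. Share from a = 0.000217/0.00122 = 0.177.

17.7%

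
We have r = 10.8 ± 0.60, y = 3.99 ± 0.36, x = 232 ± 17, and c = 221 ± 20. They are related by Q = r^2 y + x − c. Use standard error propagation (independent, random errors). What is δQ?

71.6

Let p = r^2·y = 465. δp/p = √((2·δr/r)² + (1·δy/y)²) = √(0.0123 + 0.00814) = 0.143, so δp = 66.6.
Q = p + x − c: δQ = √(δp² + δx² + δc²) = √(4440 + 289 + 400) = 71.6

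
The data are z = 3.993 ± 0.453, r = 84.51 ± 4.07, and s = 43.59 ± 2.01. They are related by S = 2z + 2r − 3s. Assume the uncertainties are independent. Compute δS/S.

0.220

For a sum/difference, combine absolute errors in quadrature:
  (2·δz)² = 0.821;  (2·δr)² = 66.3;  (3·δs)² = 36.4
δS = √(103) = 10.2
S = 46.24, so δS/S = 10.2/46.24 = 0.220.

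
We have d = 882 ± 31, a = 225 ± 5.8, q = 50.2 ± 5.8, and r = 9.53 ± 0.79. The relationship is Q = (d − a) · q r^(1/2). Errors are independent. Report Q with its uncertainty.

Let u = d − a = 657. δu = √(δd² + δa²) = √(961 + 33.6) = 31.5, so δu/u = 0.0480.
Q is then a monomial in u, q, r:
δQ/Q = √((δu/u)² + (1·δq/q)² + (½·δr/r)²) = √(0.00230 + 0.0133 + 0.00172) = 0.132
Q = 1.02e+05, so δQ = 0.132 × 1.02e+05 = 13400.

(1.02 ± 0.134) × 10^5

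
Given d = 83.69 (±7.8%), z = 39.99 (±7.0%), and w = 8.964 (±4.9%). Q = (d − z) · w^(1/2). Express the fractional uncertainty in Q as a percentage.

Let u = d − z = 43.70. δu = √(δd² + δz²) = √(42.6 + 7.84) = 7.10, so δu/u = 0.163.
Q is then a monomial in u, w:
δQ/Q = √((δu/u)² + (½·δw/w)²) = √(0.0264 + 0.000600) = 0.164

16.4%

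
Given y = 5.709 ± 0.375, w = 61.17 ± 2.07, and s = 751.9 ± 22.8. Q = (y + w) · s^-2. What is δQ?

8.08e-06

Let u = y + w = 66.88. δu = √(δy² + δw²) = √(0.141 + 4.28) = 2.10, so δu/u = 0.0315.
Q is then a monomial in u, s:
δQ/Q = √((δu/u)² + (-2·δs/s)²) = √(0.000989 + 0.00368) = 0.0683
Q = 0.0001183, so δQ = 0.0683 × 0.0001183 = 8.08e-06.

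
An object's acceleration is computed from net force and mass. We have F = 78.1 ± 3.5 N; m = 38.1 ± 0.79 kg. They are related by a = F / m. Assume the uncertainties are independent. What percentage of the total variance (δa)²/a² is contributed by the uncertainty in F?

82.4%

(δa/a)² = (1·δF/F)² + (-1·δm/m)²
  F term: (1×0.0448)² = 0.00201
  m term: (-1×0.0207)² = 0.000430
Total = 0.00244. Share from F = 0.00201/0.00244 = 0.824.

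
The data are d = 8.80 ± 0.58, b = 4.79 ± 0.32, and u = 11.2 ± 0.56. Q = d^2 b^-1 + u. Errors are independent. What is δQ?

Let p = d^2·b^-1 = 16.2. δp/p = √((2·δd/d)² + (-1·δb/b)²) = √(0.0174 + 0.00446) = 0.148, so δp = 2.39.
Q = p + u: δQ = √(δp² + δu²) = √(5.71 + 0.314) = 2.45

2.45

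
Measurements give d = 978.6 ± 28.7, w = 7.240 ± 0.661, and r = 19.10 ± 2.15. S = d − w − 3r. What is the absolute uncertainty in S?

For a sum/difference, combine absolute errors in quadrature:
  (δd)² = 824;  (δw)² = 0.437;  (3·δr)² = 41.6
δS = √(866) = 29.4

29.4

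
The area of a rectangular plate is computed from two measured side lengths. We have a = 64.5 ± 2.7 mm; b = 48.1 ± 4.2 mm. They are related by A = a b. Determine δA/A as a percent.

Each factor contributes (exponent × relative error)² to (δA/A)²:
  (1·δa/a)² = (1×0.0419)² = 0.00175;  (1·δb/b)² = (1×0.0873)² = 0.00762
δA/A = √(0.00938) = 0.0968

9.68%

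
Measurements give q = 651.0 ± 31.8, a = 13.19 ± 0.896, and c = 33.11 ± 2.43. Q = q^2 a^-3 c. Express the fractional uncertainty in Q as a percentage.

Q is a product of powers, so relative uncertainties combine in quadrature:
  (2·δq/q)² = (2×0.0488)² = 0.00954;  (-3·δa/a)² = (-3×0.0679)² = 0.0415;  (1·δc/c)² = (1×0.0734)² = 0.00539
δQ/Q = √(0.0565) = 0.238

23.8%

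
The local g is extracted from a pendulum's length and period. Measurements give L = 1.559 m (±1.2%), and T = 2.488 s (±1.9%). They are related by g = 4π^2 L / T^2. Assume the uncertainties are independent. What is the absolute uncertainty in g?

For a monomial g ∝ L, T^-2, fractional errors add in quadrature:
  (1·δL/L)² = (1×0.0120)² = 0.000144;  (-2·δT/T)² = (-2×0.0190)² = 0.00144
δg/g = √(0.00159) = 0.0398
g = 9.943 m/s^2, so δg = 0.0398 × 9.943 = 0.396 m/s^2.

0.396 m/s^2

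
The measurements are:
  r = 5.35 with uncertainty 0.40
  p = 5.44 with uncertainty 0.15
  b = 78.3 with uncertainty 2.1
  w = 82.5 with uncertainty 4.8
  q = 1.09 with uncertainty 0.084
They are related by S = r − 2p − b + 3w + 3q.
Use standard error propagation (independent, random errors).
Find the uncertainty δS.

14.6

Absolute uncertainties add in quadrature for a linear combination:
  (δr)² = 0.160;  (2·δp)² = 0.0900;  (δb)² = 4.41;  (3·δw)² = 207;  (3·δq)² = 0.0635
δS = √(212) = 14.6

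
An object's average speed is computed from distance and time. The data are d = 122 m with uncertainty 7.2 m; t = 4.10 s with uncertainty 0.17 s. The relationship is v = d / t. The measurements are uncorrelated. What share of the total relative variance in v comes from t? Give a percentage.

33.0%

(δv/v)² = (1·δd/d)² + (-1·δt/t)²
  d term: (1×0.0590)² = 0.00348
  t term: (-1×0.0415)² = 0.00172
Total = 0.00520. Share from t = 0.00172/0.00520 = 0.330.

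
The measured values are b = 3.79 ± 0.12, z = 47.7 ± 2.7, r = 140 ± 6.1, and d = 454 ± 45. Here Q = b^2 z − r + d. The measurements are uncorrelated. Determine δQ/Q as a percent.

7.39%

Let p = b^2·z = 685. δp/p = √((2·δb/b)² + (1·δz/z)²) = √(0.00401 + 0.00320) = 0.0849, so δp = 58.2.
Q = p − r + d: δQ = √(δp² + δr² + δd²) = √(3390 + 37.2 + 2020) = 73.8
Q = 999, so δQ/Q = 73.8/999 = 0.0739.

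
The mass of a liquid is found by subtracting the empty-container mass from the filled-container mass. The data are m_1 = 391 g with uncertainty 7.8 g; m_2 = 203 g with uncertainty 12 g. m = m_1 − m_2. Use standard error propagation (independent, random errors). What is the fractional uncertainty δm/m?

For a sum/difference, combine absolute errors in quadrature:
  (δm_1)² = 60.8;  (δm_2)² = 144
δm = √(205) = 14.3 g
m = 188 g, so δm/m = 14.3/188 = 0.0761.

0.0761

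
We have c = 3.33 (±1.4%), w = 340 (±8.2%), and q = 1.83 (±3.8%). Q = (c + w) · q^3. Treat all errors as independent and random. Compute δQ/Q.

0.140

Let u = c + w = 343. δu = √(δc² + δw²) = √(0.00217 + 777) = 27.9, so δu/u = 0.0812.
Q is then a monomial in u, q:
δQ/Q = √((δu/u)² + (3·δq/q)²) = √(0.00659 + 0.0130) = 0.140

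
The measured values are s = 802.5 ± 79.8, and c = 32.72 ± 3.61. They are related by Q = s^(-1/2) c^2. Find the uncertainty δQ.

For a monomial Q ∝ s^(-1/2), c^2, fractional errors add in quadrature:
  (−½·δs/s)² = (-0.5×0.0994)² = 0.00247;  (2·δc/c)² = (2×0.110)² = 0.0487
δQ/Q = √(0.0512) = 0.226
Q = 37.79, so δQ = 0.226 × 37.79 = 8.55.

8.55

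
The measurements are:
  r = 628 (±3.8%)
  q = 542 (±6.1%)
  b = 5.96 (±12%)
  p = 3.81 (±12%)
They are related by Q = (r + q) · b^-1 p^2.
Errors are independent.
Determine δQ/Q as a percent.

Let u = r + q = 1170. δu = √(δr² + δq²) = √(569 + 1090) = 40.8, so δu/u = 0.0349.
Q is then a monomial in u, b, p:
δQ/Q = √((δu/u)² + (-1·δb/b)² + (2·δp/p)²) = √(0.00121 + 0.0144 + 0.0576) = 0.271

27.1%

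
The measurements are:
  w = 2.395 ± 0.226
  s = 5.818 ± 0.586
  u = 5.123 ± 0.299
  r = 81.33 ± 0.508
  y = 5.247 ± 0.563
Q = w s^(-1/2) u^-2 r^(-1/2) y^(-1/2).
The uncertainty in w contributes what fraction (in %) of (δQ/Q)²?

31.9%

(δQ/Q)² = (1·δw/w)² + (−½·δs/s)² + (-2·δu/u)² + (−½·δr/r)² + (−½·δy/y)²
  w term: (1×0.0944)² = 0.00890
  s term: (-0.5×0.101)² = 0.00254
  u term: (-2×0.0584)² = 0.0136
  r term: (-0.5×0.00625)² = 9.75e-06
  y term: (-0.5×0.107)² = 0.00288
Total = 0.0280. Share from w = 0.00890/0.0280 = 0.319.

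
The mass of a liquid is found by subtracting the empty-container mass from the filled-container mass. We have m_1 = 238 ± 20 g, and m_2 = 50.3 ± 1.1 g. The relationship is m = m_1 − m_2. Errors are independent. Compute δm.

Each term contributes (cᵢ δxᵢ)² to (δm)²:
  (δm_1)² = 400;  (δm_2)² = 1.21
δm = √(401) = 20.0 g

20.0 g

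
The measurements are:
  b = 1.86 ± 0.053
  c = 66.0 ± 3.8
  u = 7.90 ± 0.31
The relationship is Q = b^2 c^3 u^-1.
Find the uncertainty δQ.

23400

Since Q is a product/quotient, work with relative uncertainties:
  (2·δb/b)² = (2×0.0285)² = 0.00325;  (3·δc/c)² = (3×0.0576)² = 0.0298;  (-1·δu/u)² = (-1×0.0392)² = 0.00154
δQ/Q = √(0.0346) = 0.186
Q = 1.26e+05, so δQ = 0.186 × 1.26e+05 = 23400.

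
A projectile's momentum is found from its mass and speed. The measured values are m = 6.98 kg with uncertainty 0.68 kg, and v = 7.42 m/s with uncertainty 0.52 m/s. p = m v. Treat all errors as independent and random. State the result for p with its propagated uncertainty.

Since p is a product/quotient, work with relative uncertainties:
  (1·δm/m)² = (1×0.0974)² = 0.00949;  (1·δv/v)² = (1×0.0701)² = 0.00491
δp/p = √(0.0144) = 0.120
p = 51.8 kg·m/s, so δp = 0.120 × 51.8 = 6.22 kg·m/s.

51.8 ± 6.22 kg·m/s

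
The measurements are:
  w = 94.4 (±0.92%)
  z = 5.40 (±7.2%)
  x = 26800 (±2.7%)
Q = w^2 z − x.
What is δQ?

Let p = w^2·z = 48100. δp/p = √((2·δw/w)² + (1·δz/z)²) = √(0.000339 + 0.00518) = 0.0743, so δp = 3580.
Q = p − x: δQ = √(δp² + δx²) = √(1.28e+07 + 5.24e+05) = 3650

3650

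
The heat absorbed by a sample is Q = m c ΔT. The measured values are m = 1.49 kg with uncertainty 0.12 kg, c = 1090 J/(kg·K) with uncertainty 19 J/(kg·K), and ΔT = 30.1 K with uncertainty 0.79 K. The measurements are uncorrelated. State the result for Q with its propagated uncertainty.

Each factor contributes (exponent × relative error)² to (δQ/Q)²:
  (1·δm/m)² = (1×0.0805)² = 0.00649;  (1·δc/c)² = (1×0.0174)² = 0.000304;  (1·δΔT/ΔT)² = (1×0.0262)² = 0.000689
δQ/Q = √(0.00748) = 0.0865
Q = 48900 J, so δQ = 0.0865 × 48900 = 4230 J.

48900 ± 4230 J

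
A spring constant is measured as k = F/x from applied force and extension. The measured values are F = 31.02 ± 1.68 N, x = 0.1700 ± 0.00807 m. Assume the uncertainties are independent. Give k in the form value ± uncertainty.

Relative error in a monomial: (δk/k)² = Σ (nᵢ · δxᵢ/xᵢ)².
  (1·δF/F)² = (1×0.0542)² = 0.00293;  (-1·δx/x)² = (-1×0.0475)² = 0.00225
δk/k = √(0.00519) = 0.0720
k = 182.5 N/m, so δk = 0.0720 × 182.5 = 13.1 N/m.

182.5 ± 13.1 N/m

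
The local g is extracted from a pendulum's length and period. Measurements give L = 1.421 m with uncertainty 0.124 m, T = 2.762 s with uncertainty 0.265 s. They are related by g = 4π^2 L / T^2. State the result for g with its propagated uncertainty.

Each factor contributes (exponent × relative error)² to (δg/g)²:
  (1·δL/L)² = (1×0.0873)² = 0.00761;  (-2·δT/T)² = (-2×0.0959)² = 0.0368
δg/g = √(0.0444) = 0.211
g = 7.354 m/s^2, so δg = 0.211 × 7.354 = 1.55 m/s^2.

7.354 ± 1.55 m/s^2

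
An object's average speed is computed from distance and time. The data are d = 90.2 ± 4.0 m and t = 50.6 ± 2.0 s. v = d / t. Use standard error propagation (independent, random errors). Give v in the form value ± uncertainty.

1.78 ± 0.106 m/s

For a monomial v ∝ d, t^-1, fractional errors add in quadrature:
  (1·δd/d)² = (1×0.0443)² = 0.00197;  (-1·δt/t)² = (-1×0.0395)² = 0.00156
δv/v = √(0.00353) = 0.0594
v = 1.78 m/s, so δv = 0.0594 × 1.78 = 0.106 m/s.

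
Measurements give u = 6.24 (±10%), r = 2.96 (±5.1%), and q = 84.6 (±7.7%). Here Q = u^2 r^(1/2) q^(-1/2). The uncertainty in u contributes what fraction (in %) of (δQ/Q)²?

(δQ/Q)² = (2·δu/u)² + (½·δr/r)² + (−½·δq/q)²
  u term: (2×0.100)² = 0.0400
  r term: (0.5×0.0510)² = 0.000650
  q term: (-0.5×0.0770)² = 0.00148
Total = 0.0421. Share from u = 0.0400/0.0421 = 0.949.

94.9%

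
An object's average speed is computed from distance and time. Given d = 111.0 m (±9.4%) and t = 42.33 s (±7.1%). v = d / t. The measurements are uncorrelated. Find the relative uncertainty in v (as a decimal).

0.118

Products/powers → add relative errors in quadrature, weighted by exponent:
  (1·δd/d)² = (1×0.0940)² = 0.00884;  (-1·δt/t)² = (-1×0.0710)² = 0.00504
δv/v = √(0.0139) = 0.118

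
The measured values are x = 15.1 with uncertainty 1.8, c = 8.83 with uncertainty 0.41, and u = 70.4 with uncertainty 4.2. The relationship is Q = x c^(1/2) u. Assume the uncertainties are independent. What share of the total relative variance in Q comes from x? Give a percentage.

77.6%

(δQ/Q)² = (1·δx/x)² + (½·δc/c)² + (1·δu/u)²
  x term: (1×0.119)² = 0.0142
  c term: (0.5×0.0464)² = 0.000539
  u term: (1×0.0597)² = 0.00356
Total = 0.0183. Share from x = 0.0142/0.0183 = 0.776.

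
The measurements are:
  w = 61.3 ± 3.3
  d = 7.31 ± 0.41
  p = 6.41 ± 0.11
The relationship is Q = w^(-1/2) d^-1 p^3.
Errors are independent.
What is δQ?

Products/powers → add relative errors in quadrature, weighted by exponent:
  (−½·δw/w)² = (-0.5×0.0538)² = 0.000725;  (-1·δd/d)² = (-1×0.0561)² = 0.00315;  (3·δp/p)² = (3×0.0172)² = 0.00265
δQ/Q = √(0.00652) = 0.0808
Q = 4.60, so δQ = 0.0808 × 4.60 = 0.372.

0.372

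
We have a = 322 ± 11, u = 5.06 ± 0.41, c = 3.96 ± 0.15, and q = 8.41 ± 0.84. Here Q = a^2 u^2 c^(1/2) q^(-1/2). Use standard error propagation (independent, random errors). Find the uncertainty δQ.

3.35e+05

Products/powers → add relative errors in quadrature, weighted by exponent:
  (2·δa/a)² = (2×0.0342)² = 0.00467;  (2·δu/u)² = (2×0.0810)² = 0.0263;  (½·δc/c)² = (0.5×0.0379)² = 0.000359;  (−½·δq/q)² = (-0.5×0.0999)² = 0.00249
δQ/Q = √(0.0338) = 0.184
Q = 1.82e+06, so δQ = 0.184 × 1.82e+06 = 3.35e+05.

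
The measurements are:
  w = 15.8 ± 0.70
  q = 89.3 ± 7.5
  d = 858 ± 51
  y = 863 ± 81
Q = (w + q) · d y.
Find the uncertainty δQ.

Let u = w + q = 105. δu = √(δw² + δq²) = √(0.490 + 56.2) = 7.53, so δu/u = 0.0717.
Q is then a monomial in u, d, y:
δQ/Q = √((δu/u)² + (1·δd/d)² + (1·δy/y)²) = √(0.00514 + 0.00353 + 0.00881) = 0.132
Q = 7.78e+07, so δQ = 0.132 × 7.78e+07 = 1.03e+07.

1.03e+07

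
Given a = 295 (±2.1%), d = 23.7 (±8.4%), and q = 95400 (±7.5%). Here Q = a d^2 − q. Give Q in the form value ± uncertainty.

70300 ± 29000

Let p = a·d^2 = 1.66e+05. δp/p = √((1·δa/a)² + (2·δd/d)²) = √(0.000441 + 0.0282) = 0.169, so δp = 28100.
Q = p − q: δQ = √(δp² + δq²) = √(7.87e+08 + 5.12e+07) = 29000
Q = 70300.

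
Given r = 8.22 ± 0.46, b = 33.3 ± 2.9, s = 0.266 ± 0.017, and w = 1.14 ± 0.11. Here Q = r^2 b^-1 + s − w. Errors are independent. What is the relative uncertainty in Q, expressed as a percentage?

Let p = r^2·b^-1 = 2.03. δp/p = √((2·δr/r)² + (-1·δb/b)²) = √(0.0125 + 0.00758) = 0.142, so δp = 0.288.
Q = p + s − w: δQ = √(δp² + δs² + δw²) = √(0.0828 + 0.000289 + 0.0121) = 0.309
Q = 1.16, so δQ/Q = 0.309/1.16 = 0.267.

26.7%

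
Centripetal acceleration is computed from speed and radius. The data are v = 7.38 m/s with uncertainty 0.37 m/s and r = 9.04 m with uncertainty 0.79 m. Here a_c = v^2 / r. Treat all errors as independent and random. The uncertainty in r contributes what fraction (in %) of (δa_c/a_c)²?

43.2%

(δa_c/a_c)² = (2·δv/v)² + (-1·δr/r)²
  v term: (2×0.0501)² = 0.0101
  r term: (-1×0.0874)² = 0.00764
Total = 0.0177. Share from r = 0.00764/0.0177 = 0.432.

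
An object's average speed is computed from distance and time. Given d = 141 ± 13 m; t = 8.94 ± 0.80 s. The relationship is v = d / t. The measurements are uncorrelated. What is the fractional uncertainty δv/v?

Relative error in a monomial: (δv/v)² = Σ (nᵢ · δxᵢ/xᵢ)².
  (1·δd/d)² = (1×0.0922)² = 0.00850;  (-1·δt/t)² = (-1×0.0895)² = 0.00801
δv/v = √(0.0165) = 0.128

0.128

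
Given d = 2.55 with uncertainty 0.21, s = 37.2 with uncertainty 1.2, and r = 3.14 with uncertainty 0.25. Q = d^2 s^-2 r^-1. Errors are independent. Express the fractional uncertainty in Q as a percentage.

19.4%

Each factor contributes (exponent × relative error)² to (δQ/Q)²:
  (2·δd/d)² = (2×0.0824)² = 0.0271;  (-2·δs/s)² = (-2×0.0323)² = 0.00416;  (-1·δr/r)² = (-1×0.0796)² = 0.00634
δQ/Q = √(0.0376) = 0.194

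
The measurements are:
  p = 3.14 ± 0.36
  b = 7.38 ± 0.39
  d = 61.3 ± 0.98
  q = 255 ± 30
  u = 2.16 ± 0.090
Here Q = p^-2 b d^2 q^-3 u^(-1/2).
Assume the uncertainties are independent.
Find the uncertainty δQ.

4.92e-05

Relative error in a monomial: (δQ/Q)² = Σ (nᵢ · δxᵢ/xᵢ)².
  (-2·δp/p)² = (-2×0.115)² = 0.0526;  (1·δb/b)² = (1×0.0528)² = 0.00279;  (2·δd/d)² = (2×0.0160)² = 0.00102;  (-3·δq/q)² = (-3×0.118)² = 0.125;  (−½·δu/u)² = (-0.5×0.0417)² = 0.000434
δQ/Q = √(0.181) = 0.426
Q = 0.000115, so δQ = 0.426 × 0.000115 = 4.92e-05.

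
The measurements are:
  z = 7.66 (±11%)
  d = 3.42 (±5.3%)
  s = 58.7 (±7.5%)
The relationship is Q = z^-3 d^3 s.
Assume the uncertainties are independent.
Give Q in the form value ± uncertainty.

Products/powers → add relative errors in quadrature, weighted by exponent:
  (-3·δz/z)² = (-3×0.110)² = 0.109;  (3·δd/d)² = (3×0.0530)² = 0.0253;  (1·δs/s)² = (1×0.0750)² = 0.00562
δQ/Q = √(0.140) = 0.374
Q = 5.22, so δQ = 0.374 × 5.22 = 1.95.

5.22 ± 1.95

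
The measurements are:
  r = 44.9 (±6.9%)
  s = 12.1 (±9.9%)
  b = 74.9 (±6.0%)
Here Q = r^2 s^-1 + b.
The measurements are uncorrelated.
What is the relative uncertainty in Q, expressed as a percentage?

11.9%

Let p = r^2·s^-1 = 167. δp/p = √((2·δr/r)² + (-1·δs/s)²) = √(0.0190 + 0.00980) = 0.170, so δp = 28.3.
Q = p + b: δQ = √(δp² + δb²) = √(801 + 20.2) = 28.7
Q = 242, so δQ/Q = 28.7/242 = 0.119.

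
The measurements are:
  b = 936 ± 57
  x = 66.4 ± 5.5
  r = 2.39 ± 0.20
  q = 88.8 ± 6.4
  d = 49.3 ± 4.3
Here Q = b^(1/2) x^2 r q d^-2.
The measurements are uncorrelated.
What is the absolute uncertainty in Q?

For a monomial Q ∝ b^(1/2), x^2, r, q, d^-2, fractional errors add in quadrature:
  (½·δb/b)² = (0.5×0.0609)² = 0.000927;  (2·δx/x)² = (2×0.0828)² = 0.0274;  (1·δr/r)² = (1×0.0837)² = 0.00700;  (1·δq/q)² = (1×0.0721)² = 0.00519;  (-2·δd/d)² = (-2×0.0872)² = 0.0304
δQ/Q = √(0.0710) = 0.266
Q = 11800, so δQ = 0.266 × 11800 = 3140.

3140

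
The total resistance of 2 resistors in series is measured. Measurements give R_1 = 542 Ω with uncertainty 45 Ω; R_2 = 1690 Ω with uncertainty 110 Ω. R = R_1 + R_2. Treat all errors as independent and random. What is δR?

Each term contributes (cᵢ δxᵢ)² to (δR)²:
  (δR_1)² = 2020;  (δR_2)² = 12100
δR = √(14100) = 119 Ω

119 Ω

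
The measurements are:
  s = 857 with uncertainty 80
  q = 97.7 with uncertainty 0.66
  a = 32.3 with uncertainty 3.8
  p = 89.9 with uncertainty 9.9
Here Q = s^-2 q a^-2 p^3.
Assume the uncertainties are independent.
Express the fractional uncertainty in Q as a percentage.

44.7%

Relative error in a monomial: (δQ/Q)² = Σ (nᵢ · δxᵢ/xᵢ)².
  (-2·δs/s)² = (-2×0.0933)² = 0.0349;  (1·δq/q)² = (1×0.00676)² = 4.56e-05;  (-2·δa/a)² = (-2×0.118)² = 0.0554;  (3·δp/p)² = (3×0.110)² = 0.109
δQ/Q = √(0.199) = 0.447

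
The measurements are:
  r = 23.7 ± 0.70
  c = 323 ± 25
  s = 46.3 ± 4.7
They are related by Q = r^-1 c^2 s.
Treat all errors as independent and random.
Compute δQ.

For a monomial Q ∝ r^-1, c^2, s, fractional errors add in quadrature:
  (-1·δr/r)² = (-1×0.0295)² = 0.000872;  (2·δc/c)² = (2×0.0774)² = 0.0240;  (1·δs/s)² = (1×0.102)² = 0.0103
δQ/Q = √(0.0351) = 0.187
Q = 2.04e+05, so δQ = 0.187 × 2.04e+05 = 38200.

38200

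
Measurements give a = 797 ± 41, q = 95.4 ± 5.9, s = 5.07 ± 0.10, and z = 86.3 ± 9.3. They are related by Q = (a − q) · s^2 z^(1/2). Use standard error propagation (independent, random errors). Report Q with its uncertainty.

(1.68 ± 0.149) × 10^5

Let u = a − q = 702. δu = √(δa² + δq²) = √(1680 + 34.8) = 41.4, so δu/u = 0.0590.
Q is then a monomial in u, s, z:
δQ/Q = √((δu/u)² + (2·δs/s)² + (½·δz/z)²) = √(0.00349 + 0.00156 + 0.00290) = 0.0891
Q = 1.68e+05, so δQ = 0.0891 × 1.68e+05 = 14900.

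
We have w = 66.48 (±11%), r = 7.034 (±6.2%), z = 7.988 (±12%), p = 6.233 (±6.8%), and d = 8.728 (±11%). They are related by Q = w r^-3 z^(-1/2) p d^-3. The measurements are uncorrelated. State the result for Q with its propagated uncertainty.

Each factor contributes (exponent × relative error)² to (δQ/Q)²:
  (1·δw/w)² = (1×0.110)² = 0.0121;  (-3·δr/r)² = (-3×0.0620)² = 0.0346;  (−½·δz/z)² = (-0.5×0.120)² = 0.00360;  (1·δp/p)² = (1×0.0680)² = 0.00462;  (-3·δd/d)² = (-3×0.110)² = 0.109
δQ/Q = √(0.164) = 0.405
Q = 0.0006336, so δQ = 0.405 × 0.0006336 = 0.000256.

0.0006336 ± 0.000256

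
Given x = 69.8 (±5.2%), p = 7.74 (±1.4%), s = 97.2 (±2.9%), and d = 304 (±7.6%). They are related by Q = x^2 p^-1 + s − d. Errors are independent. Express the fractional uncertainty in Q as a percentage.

16.6%

Let w = x^2·p^-1 = 629. δw/w = √((2·δx/x)² + (-1·δp/p)²) = √(0.0108 + 0.000196) = 0.105, so δw = 66.1.
Q = w + s − d: δQ = √(δw² + δs² + δd²) = √(4360 + 7.95 + 534) = 70.0
Q = 423, so δQ/Q = 70.0/423 = 0.166.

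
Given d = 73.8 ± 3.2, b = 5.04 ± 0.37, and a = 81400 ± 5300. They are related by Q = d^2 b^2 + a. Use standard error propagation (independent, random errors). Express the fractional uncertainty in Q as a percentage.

11.0%

Let p = d^2·b^2 = 1.38e+05. δp/p = √((2·δd/d)² + (2·δb/b)²) = √(0.00752 + 0.0216) = 0.171, so δp = 23600.
Q = p + a: δQ = √(δp² + δa²) = √(5.57e+08 + 2.81e+07) = 24200
Q = 2.2e+05, so δQ/Q = 24200/2.2e+05 = 0.110.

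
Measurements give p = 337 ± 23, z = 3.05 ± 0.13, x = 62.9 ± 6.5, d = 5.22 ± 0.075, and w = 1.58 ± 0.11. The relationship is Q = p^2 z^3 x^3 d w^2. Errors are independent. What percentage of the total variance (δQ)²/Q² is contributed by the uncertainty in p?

12.4%

(δQ/Q)² = (2·δp/p)² + (3·δz/z)² + (3·δx/x)² + (1·δd/d)² + (2·δw/w)²
  p term: (2×0.0682)² = 0.0186
  z term: (3×0.0426)² = 0.0164
  x term: (3×0.103)² = 0.0961
  d term: (1×0.0144)² = 0.000206
  w term: (2×0.0696)² = 0.0194
Total = 0.151. Share from p = 0.0186/0.151 = 0.124.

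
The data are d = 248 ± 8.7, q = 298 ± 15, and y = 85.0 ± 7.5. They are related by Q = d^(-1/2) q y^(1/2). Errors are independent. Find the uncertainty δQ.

Products/powers → add relative errors in quadrature, weighted by exponent:
  (−½·δd/d)² = (-0.5×0.0351)² = 0.000308;  (1·δq/q)² = (1×0.0503)² = 0.00253;  (½·δy/y)² = (0.5×0.0882)² = 0.00195
δQ/Q = √(0.00479) = 0.0692
Q = 174, so δQ = 0.0692 × 174 = 12.1.

12.1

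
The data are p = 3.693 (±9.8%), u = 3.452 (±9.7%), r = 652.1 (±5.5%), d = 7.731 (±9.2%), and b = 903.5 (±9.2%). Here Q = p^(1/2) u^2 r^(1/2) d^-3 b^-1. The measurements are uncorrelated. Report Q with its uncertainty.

0.001401 ± 0.000496

Since Q is a product/quotient, work with relative uncertainties:
  (½·δp/p)² = (0.5×0.0980)² = 0.00240;  (2·δu/u)² = (2×0.0970)² = 0.0376;  (½·δr/r)² = (0.5×0.0550)² = 0.000756;  (-3·δd/d)² = (-3×0.0920)² = 0.0762;  (-1·δb/b)² = (-1×0.0920)² = 0.00846
δQ/Q = √(0.125) = 0.354
Q = 0.001401, so δQ = 0.354 × 0.001401 = 0.000496.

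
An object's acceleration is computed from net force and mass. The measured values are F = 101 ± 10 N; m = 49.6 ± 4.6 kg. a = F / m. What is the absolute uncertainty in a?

Since a is a product/quotient, work with relative uncertainties:
  (1·δF/F)² = (1×0.0990)² = 0.00980;  (-1·δm/m)² = (-1×0.0927)² = 0.00860
δa/a = √(0.0184) = 0.136
a = 2.04 m/s^2, so δa = 0.136 × 2.04 = 0.276 m/s^2.

0.276 m/s^2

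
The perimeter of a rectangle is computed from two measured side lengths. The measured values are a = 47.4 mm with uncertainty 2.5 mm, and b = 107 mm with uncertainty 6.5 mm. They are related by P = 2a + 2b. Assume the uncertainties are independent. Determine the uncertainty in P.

P is a linear combination, so absolute uncertainties add in quadrature:
  (2·δa)² = 25.0;  (2·δb)² = 169
δP = √(194) = 13.9 mm

13.9 mm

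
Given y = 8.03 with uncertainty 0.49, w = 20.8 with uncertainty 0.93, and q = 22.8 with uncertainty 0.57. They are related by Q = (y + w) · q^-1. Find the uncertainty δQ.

0.0559

Let u = y + w = 28.8. δu = √(δy² + δw²) = √(0.240 + 0.865) = 1.05, so δu/u = 0.0365.
Q is then a monomial in u, q:
δQ/Q = √((δu/u)² + (-1·δq/q)²) = √(0.00133 + 0.000625) = 0.0442
Q = 1.26, so δQ = 0.0442 × 1.26 = 0.0559.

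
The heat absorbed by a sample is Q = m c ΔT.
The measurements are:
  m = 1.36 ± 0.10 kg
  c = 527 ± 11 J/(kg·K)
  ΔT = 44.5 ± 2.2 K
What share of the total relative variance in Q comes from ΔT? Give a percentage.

(δQ/Q)² = (1·δm/m)² + (1·δc/c)² + (1·δΔT/ΔT)²
  m term: (1×0.0735)² = 0.00541
  c term: (1×0.0209)² = 0.000436
  ΔT term: (1×0.0494)² = 0.00244
Total = 0.00829. Share from ΔT = 0.00244/0.00829 = 0.295.

29.5%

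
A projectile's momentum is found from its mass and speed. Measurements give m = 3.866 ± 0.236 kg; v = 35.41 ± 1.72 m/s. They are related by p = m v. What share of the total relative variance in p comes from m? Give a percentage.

61.2%

(δp/p)² = (1·δm/m)² + (1·δv/v)²
  m term: (1×0.0610)² = 0.00373
  v term: (1×0.0486)² = 0.00236
Total = 0.00609. Share from m = 0.00373/0.00609 = 0.612.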